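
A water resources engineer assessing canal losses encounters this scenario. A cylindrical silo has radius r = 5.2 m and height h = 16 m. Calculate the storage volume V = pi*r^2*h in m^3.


V = pi * r^2 * h
  = pi * 5.2^2 * 16
  = pi * 27.04 * 16
  = 1359.18 m^3


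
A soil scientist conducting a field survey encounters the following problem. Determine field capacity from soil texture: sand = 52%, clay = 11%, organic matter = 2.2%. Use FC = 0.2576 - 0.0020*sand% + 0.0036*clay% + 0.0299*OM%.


FC = 0.2576 - 0.0020*52 + 0.0036*11 + 0.0299*2.2
   = 0.2576 - 0.1040 + 0.0396 + 0.0658
   = 0.2590


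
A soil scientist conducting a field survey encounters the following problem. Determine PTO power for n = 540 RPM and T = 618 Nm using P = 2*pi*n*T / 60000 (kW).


P = 2*pi*n*T / 60000
  = 2*pi * 540 * 618 / 60000
  = 2096824.60 / 60000
  = 34.95 kW


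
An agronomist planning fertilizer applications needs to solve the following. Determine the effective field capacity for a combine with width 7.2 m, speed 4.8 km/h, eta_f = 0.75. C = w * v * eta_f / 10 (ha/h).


C = w * v * eta_f / 10
  = 7.2 * 4.8 * 0.75 / 10
  = 25.92 / 10
  = 2.59 ha/h


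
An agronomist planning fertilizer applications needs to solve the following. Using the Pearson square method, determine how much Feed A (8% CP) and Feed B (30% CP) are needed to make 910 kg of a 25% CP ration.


parts_A = CP_b - target = 30 - 25 = 5
parts_B = target - CP_a = 25 - 8 = 17
total_parts = 5 + 17 = 22
Feed A = 910 * 5 / 22 = 206.82 kg
Feed B = 910 * 17 / 22 = 703.18 kg

206.82 kg


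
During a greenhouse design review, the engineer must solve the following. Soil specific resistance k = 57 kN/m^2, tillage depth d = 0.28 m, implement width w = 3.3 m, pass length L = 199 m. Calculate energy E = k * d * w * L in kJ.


E = k * d * w * L
  = 57 * 0.28 * 3.3 * 199
  = 10480.93 kJ


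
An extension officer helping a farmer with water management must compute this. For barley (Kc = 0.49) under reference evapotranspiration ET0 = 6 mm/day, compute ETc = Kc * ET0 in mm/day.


ETc = Kc * ET0
    = 0.49 * 6
    = 2.94 mm/day


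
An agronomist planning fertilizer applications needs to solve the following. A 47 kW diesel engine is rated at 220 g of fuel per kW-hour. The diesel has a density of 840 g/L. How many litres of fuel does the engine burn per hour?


FC = P * BSFC / rho_fuel
   = 47 * 220 / 840
   = 10340 / 840
   = 12.31 L/h


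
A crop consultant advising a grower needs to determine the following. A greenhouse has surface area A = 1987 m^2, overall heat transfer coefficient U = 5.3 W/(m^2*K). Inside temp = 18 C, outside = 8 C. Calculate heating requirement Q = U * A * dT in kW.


dT = 18 - (8) = 10 K
Q = U * A * dT
  = 5.3 * 1987 * 10
  = 105311 W = 105.31 kW


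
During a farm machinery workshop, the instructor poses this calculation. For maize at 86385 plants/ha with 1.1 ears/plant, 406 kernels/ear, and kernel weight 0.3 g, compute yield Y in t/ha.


Y = density * ears * kernels * kw
  = 86385 * 1.1 * 406 * 0.3 g/ha
  = 11573862.30 g/ha
  = 11573.86 kg/ha = 11.57 t/ha


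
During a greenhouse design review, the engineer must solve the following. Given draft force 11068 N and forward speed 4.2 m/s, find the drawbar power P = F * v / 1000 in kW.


P = F * v / 1000
  = 11068 * 4.2 / 1000
  = 46485.60 / 1000
  = 46.49 kW


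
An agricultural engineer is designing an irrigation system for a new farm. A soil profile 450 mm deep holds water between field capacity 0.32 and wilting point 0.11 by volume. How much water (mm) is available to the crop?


AW = (FC - WP) * D
   = (0.32 - 0.11) * 450
   = 0.21 * 450
   = 94.50 mm


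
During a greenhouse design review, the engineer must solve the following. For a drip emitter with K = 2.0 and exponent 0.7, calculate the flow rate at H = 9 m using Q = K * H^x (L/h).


Q = K * H^x
  = 2.0 * 9^0.7
  = 2.0 * 4.6555
  = 9.31 L/h


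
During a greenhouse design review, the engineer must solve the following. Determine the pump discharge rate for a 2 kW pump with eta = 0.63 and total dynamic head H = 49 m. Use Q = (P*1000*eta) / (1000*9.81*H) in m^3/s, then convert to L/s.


Q = (P * 1000 * eta) / (rho * g * H)
  = (2 * 1000 * 0.63) / (1000 * 9.81 * 49)
  = 1260 / 480690
  = 0.00262 m^3/s = 2.62 L/s


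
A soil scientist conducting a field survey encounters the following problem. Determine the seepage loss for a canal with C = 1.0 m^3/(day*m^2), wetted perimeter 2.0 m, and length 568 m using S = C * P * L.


S = C * P * L
  = 1.0 * 2.0 * 568
  = 1136 m^3/day


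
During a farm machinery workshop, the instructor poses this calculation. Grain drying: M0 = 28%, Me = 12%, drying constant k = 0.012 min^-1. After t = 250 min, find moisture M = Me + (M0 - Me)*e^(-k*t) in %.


M = Me + (M0 - Me) * e^(-k*t)
  = 12 + (28 - 12) * e^(-0.012*250)
  = 12 + 16 * e^(-3)
  = 12 + 16 * 0.04979
  = 12 + 0.7966
  = 12.80%


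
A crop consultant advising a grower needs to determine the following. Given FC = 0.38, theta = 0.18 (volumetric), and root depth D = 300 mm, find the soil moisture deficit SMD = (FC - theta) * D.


SMD = (FC - theta) * D
    = (0.38 - 0.18) * 300
    = 0.200 * 300
    = 60 mm


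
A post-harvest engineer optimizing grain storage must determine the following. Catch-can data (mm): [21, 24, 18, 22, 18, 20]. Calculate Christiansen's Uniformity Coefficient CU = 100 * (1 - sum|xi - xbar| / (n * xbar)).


xbar = 123 / 6 = 20.500
sum|xi - xbar| = 11
CU = 100 * (1 - 11 / (6 * 20.500))
   = 100 * (1 - 0.0894)
   = 91.06%


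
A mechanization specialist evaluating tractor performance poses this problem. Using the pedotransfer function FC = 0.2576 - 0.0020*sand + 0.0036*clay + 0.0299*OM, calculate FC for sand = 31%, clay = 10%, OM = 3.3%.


FC = 0.2576 - 0.0020*31 + 0.0036*10 + 0.0299*3.3
   = 0.2576 - 0.0620 + 0.0360 + 0.0987
   = 0.3303


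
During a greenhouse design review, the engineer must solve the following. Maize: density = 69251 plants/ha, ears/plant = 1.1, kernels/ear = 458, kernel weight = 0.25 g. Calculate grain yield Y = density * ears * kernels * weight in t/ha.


Y = density * ears * kernels * kw
  = 69251 * 1.1 * 458 * 0.25 g/ha
  = 8722163.45 g/ha
  = 8722.16 kg/ha = 8.72 t/ha


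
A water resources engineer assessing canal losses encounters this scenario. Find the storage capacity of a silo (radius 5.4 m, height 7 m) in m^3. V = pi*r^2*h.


V = pi * r^2 * h
  = pi * 5.4^2 * 7
  = pi * 29.16 * 7
  = 641.26 m^3


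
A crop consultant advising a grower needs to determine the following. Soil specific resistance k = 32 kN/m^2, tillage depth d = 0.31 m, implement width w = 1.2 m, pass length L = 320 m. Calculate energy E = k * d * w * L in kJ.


E = k * d * w * L
  = 32 * 0.31 * 1.2 * 320
  = 3809.28 kJ


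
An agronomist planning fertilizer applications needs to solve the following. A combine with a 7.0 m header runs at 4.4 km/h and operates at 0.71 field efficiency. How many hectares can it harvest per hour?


C = w * v * eta_f / 10
  = 7.0 * 4.4 * 0.71 / 10
  = 21.87 / 10
  = 2.19 ha/h


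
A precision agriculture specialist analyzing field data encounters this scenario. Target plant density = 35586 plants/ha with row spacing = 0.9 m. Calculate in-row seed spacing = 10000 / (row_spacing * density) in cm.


spacing = 10000 / (row_sp * density)
        = 10000 / (0.9 * 35586)
        = 10000 / 32027.40
        = 0.31223 m = 31.22 cm


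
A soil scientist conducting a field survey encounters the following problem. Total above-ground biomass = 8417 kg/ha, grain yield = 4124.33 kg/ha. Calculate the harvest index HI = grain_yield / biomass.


HI = grain_yield / biomass
   = 4124.33 / 8417
   = 0.49


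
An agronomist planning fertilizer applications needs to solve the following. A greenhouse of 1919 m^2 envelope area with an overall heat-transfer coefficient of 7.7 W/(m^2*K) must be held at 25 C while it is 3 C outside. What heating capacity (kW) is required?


dT = 25 - (3) = 22 K
Q = U * A * dT
  = 7.7 * 1919 * 22
  = 325078.60 W = 325.08 kW


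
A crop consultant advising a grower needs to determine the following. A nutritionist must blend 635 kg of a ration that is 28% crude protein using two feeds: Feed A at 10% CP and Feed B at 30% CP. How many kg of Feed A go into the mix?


parts_A = CP_b - target = 30 - 28 = 2
parts_B = target - CP_a = 28 - 10 = 18
total_parts = 2 + 18 = 20
Feed A = 635 * 2 / 20 = 63.50 kg
Feed B = 635 * 18 / 20 = 571.50 kg

63.50 kg


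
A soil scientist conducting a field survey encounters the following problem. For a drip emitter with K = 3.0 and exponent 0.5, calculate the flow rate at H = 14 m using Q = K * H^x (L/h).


Q = K * H^x
  = 3.0 * 14^0.5
  = 3.0 * 3.7417
  = 11.22 L/h


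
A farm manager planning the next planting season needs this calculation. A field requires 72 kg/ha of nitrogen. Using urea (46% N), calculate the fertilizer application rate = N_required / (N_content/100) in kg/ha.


Rate = N_required / (N_content / 100)
     = 72 / (46 / 100)
     = 72 / 0.46
     = 156.52 kg/ha


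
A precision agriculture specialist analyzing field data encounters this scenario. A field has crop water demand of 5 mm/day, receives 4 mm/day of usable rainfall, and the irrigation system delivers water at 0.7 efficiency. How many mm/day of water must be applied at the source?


IWR = (ETc - Pe) / Ea
    = (5 - 4) / 0.7
    = 1 / 0.7
    = 1.43 mm/day


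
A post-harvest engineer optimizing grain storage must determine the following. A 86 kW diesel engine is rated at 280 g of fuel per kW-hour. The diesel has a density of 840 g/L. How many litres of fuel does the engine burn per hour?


FC = P * BSFC / rho_fuel
   = 86 * 280 / 840
   = 24080 / 840
   = 28.67 L/h


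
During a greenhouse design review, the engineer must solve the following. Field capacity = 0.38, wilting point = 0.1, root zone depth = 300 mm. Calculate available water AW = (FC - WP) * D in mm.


AW = (FC - WP) * D
   = (0.38 - 0.1) * 300
   = 0.28 * 300
   = 84 mm


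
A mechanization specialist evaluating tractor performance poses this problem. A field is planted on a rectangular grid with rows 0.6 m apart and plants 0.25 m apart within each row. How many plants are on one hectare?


D = 10000 / (row_sp * plant_sp)
  = 10000 / (0.6 * 0.25)
  = 10000 / 0.1500
  = 66666.67 plants/ha


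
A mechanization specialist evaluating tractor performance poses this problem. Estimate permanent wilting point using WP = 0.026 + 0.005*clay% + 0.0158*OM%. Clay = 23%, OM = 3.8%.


WP = 0.026 + 0.005*23 + 0.0158*3.8
   = 0.026 + 0.1150 + 0.0600
   = 0.2010


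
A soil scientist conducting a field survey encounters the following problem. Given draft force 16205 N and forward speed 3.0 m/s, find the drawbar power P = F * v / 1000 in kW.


P = F * v / 1000
  = 16205 * 3.0 / 1000
  = 48615 / 1000
  = 48.62 kW


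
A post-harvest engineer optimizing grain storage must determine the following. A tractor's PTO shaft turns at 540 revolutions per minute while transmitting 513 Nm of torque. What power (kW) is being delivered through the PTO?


P = 2*pi*n*T / 60000
  = 2*pi * 540 * 513 / 60000
  = 1740567.99 / 60000
  = 29.01 kW


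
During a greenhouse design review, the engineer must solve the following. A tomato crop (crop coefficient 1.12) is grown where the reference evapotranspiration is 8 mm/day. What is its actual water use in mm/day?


ETc = Kc * ET0
    = 1.12 * 8
    = 8.96 mm/day


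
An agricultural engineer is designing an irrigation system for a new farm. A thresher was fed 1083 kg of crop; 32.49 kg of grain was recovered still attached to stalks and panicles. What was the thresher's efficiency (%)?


eta = (total - unthreshed) / total * 100
    = (1083 - 32.49) / 1083 * 100
    = 1050.51 / 1083 * 100
    = 97%


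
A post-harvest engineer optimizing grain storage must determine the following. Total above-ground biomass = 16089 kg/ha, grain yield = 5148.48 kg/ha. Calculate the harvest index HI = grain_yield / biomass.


HI = grain_yield / biomass
   = 5148.48 / 16089
   = 0.32


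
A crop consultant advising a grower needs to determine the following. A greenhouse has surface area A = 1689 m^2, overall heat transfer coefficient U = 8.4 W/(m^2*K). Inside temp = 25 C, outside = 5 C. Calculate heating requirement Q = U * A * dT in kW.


dT = 25 - (5) = 20 K
Q = U * A * dT
  = 8.4 * 1689 * 20
  = 283752 W = 283.75 kW


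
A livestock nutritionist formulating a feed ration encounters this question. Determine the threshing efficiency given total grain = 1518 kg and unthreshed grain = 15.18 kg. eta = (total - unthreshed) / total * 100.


eta = (total - unthreshed) / total * 100
    = (1518 - 15.18) / 1518 * 100
    = 1502.82 / 1518 * 100
    = 99%


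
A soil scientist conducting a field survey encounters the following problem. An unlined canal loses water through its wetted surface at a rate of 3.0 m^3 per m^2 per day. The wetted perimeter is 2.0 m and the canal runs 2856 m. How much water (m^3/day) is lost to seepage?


S = C * P * L
  = 3.0 * 2.0 * 2856
  = 17136 m^3/day


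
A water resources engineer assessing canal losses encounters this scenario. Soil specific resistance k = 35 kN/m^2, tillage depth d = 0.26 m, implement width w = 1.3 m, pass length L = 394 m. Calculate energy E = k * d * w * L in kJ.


E = k * d * w * L
  = 35 * 0.26 * 1.3 * 394
  = 4661.02 kJ


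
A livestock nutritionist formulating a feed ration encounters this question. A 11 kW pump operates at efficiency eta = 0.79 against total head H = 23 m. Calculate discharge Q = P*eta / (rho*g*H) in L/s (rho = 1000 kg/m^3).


Q = (P * 1000 * eta) / (rho * g * H)
  = (11 * 1000 * 0.79) / (1000 * 9.81 * 23)
  = 8690 / 225630
  = 0.03851 m^3/s = 38.51 L/s


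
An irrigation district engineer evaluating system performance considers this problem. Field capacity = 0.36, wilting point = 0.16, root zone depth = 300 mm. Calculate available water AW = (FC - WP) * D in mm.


AW = (FC - WP) * D
   = (0.36 - 0.16) * 300
   = 0.20 * 300
   = 60 mm


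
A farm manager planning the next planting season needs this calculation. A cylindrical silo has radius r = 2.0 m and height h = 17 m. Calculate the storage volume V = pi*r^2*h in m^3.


V = pi * r^2 * h
  = pi * 2.0^2 * 17
  = pi * 4 * 17
  = 213.63 m^3


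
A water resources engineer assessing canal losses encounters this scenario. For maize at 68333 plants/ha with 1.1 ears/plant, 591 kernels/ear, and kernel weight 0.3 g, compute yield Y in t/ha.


Y = density * ears * kernels * kw
  = 68333 * 1.1 * 591 * 0.3 g/ha
  = 13326984.99 g/ha
  = 13326.98 kg/ha = 13.33 t/ha


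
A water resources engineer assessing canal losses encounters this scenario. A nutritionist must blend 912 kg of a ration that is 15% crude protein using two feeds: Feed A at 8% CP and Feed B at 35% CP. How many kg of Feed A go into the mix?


parts_A = CP_b - target = 35 - 15 = 20
parts_B = target - CP_a = 15 - 8 = 7
total_parts = 20 + 7 = 27
Feed A = 912 * 20 / 27 = 675.56 kg
Feed B = 912 * 7 / 27 = 236.44 kg

675.56 kg


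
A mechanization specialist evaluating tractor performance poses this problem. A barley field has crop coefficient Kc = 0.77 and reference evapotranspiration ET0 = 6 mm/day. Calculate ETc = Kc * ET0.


ETc = Kc * ET0
    = 0.77 * 6
    = 4.62 mm/day


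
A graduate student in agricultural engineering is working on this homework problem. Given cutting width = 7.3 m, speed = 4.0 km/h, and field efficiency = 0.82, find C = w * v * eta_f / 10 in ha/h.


C = w * v * eta_f / 10
  = 7.3 * 4.0 * 0.82 / 10
  = 23.94 / 10
  = 2.39 ha/h


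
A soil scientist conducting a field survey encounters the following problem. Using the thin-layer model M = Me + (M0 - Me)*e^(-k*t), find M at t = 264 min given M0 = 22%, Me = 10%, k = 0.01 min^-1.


M = Me + (M0 - Me) * e^(-k*t)
  = 10 + (22 - 10) * e^(-0.01*264)
  = 10 + 12 * e^(-2.640)
  = 10 + 12 * 0.07136
  = 10 + 0.8563
  = 10.86%


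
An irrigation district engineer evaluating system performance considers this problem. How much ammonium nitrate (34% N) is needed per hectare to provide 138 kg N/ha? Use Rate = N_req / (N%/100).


Rate = N_required / (N_content / 100)
     = 138 / (34 / 100)
     = 138 / 0.34
     = 405.88 kg/ha


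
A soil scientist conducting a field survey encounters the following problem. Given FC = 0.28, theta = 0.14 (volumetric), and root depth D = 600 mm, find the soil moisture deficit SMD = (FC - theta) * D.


SMD = (FC - theta) * D
    = (0.28 - 0.14) * 600
    = 0.140 * 600
    = 84 mm


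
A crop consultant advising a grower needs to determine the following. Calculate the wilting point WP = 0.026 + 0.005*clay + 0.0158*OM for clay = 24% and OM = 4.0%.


WP = 0.026 + 0.005*24 + 0.0158*4.0
   = 0.026 + 0.1200 + 0.0632
   = 0.2092


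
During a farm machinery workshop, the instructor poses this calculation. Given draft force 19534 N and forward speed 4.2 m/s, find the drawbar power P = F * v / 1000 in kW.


P = F * v / 1000
  = 19534 * 4.2 / 1000
  = 82042.80 / 1000
  = 82.04 kW


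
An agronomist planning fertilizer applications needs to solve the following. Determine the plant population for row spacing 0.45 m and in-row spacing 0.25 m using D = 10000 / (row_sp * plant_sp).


D = 10000 / (row_sp * plant_sp)
  = 10000 / (0.45 * 0.25)
  = 10000 / 0.1125
  = 88888.89 plants/ha


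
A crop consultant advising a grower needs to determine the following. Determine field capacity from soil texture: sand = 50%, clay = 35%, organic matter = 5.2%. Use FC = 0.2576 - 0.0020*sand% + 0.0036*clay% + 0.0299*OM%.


FC = 0.2576 - 0.0020*50 + 0.0036*35 + 0.0299*5.2
   = 0.2576 - 0.1000 + 0.1260 + 0.1555
   = 0.4391


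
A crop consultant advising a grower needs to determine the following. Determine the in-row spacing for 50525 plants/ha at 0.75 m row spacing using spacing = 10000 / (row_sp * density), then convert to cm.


spacing = 10000 / (row_sp * density)
        = 10000 / (0.75 * 50525)
        = 10000 / 37893.75
        = 0.26390 m = 26.39 cm


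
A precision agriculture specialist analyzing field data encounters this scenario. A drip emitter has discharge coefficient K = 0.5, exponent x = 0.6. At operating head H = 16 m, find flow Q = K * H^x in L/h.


Q = K * H^x
  = 0.5 * 16^0.6
  = 0.5 * 5.2780
  = 2.64 L/h


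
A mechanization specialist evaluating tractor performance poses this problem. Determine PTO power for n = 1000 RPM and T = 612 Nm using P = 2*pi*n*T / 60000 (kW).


P = 2*pi*n*T / 60000
  = 2*pi * 1000 * 612 / 60000
  = 3845309.41 / 60000
  = 64.09 kW


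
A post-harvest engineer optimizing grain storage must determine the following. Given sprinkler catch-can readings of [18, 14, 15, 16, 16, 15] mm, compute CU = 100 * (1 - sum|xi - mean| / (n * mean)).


xbar = 94 / 6 = 15.667
sum|xi - xbar| = 6
CU = 100 * (1 - 6 / (6 * 15.667))
   = 100 * (1 - 0.0638)
   = 93.62%


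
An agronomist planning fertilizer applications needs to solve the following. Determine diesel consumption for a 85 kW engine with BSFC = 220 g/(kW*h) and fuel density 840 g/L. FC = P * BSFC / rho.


FC = P * BSFC / rho_fuel
   = 85 * 220 / 840
   = 18700 / 840
   = 22.26 L/h


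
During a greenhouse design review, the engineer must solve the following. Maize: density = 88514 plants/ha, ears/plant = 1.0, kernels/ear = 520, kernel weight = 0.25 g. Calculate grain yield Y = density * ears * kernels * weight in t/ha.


Y = density * ears * kernels * kw
  = 88514 * 1.0 * 520 * 0.25 g/ha
  = 11506820 g/ha
  = 11506.82 kg/ha = 11.51 t/ha


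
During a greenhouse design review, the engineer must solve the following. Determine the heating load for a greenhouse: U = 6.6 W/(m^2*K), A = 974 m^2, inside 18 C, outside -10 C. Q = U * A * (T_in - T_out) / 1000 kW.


dT = 18 - (-10) = 28 K
Q = U * A * dT
  = 6.6 * 974 * 28
  = 179995.20 W = 180.00 kW


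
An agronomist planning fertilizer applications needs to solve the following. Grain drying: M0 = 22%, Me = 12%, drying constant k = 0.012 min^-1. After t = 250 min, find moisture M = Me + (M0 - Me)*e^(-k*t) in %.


M = Me + (M0 - Me) * e^(-k*t)
  = 12 + (22 - 12) * e^(-0.012*250)
  = 12 + 10 * e^(-3)
  = 12 + 10 * 0.04979
  = 12 + 0.4979
  = 12.50%


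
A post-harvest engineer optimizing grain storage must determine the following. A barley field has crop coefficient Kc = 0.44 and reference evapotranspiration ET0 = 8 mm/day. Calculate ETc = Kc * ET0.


ETc = Kc * ET0
    = 0.44 * 8
    = 3.52 mm/day


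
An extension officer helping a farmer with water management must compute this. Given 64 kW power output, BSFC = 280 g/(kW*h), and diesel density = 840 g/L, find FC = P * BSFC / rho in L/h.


FC = P * BSFC / rho_fuel
   = 64 * 280 / 840
   = 17920 / 840
   = 21.33 L/h


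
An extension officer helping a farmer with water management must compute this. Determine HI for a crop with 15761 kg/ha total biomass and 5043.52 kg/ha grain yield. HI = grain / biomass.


HI = grain_yield / biomass
   = 5043.52 / 15761
   = 0.32


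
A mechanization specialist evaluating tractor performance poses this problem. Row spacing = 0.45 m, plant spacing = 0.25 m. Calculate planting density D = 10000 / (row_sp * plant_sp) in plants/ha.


D = 10000 / (row_sp * plant_sp)
  = 10000 / (0.45 * 0.25)
  = 10000 / 0.1125
  = 88888.89 plants/ha


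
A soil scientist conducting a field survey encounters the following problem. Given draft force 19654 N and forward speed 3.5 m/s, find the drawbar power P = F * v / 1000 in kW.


P = F * v / 1000
  = 19654 * 3.5 / 1000
  = 68789 / 1000
  = 68.79 kW


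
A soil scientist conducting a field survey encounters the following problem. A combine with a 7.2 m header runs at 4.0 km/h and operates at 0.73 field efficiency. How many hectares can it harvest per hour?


C = w * v * eta_f / 10
  = 7.2 * 4.0 * 0.73 / 10
  = 21.02 / 10
  = 2.10 ha/h


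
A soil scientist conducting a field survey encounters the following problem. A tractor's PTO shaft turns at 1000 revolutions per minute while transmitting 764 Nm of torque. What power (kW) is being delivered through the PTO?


P = 2*pi*n*T / 60000
  = 2*pi * 1000 * 764 / 60000
  = 4800353.57 / 60000
  = 80.01 kW


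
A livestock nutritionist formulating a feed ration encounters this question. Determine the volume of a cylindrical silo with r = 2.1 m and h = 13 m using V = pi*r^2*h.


V = pi * r^2 * h
  = pi * 2.1^2 * 13
  = pi * 4.41 * 13
  = 180.11 m^3


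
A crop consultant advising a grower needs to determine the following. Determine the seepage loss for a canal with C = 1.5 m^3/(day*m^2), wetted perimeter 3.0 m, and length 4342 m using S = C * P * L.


S = C * P * L
  = 1.5 * 3.0 * 4342
  = 19539 m^3/day


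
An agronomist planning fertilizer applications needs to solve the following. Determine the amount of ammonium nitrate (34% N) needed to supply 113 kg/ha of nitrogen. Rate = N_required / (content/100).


Rate = N_required / (N_content / 100)
     = 113 / (34 / 100)
     = 113 / 0.34
     = 332.35 kg/ha


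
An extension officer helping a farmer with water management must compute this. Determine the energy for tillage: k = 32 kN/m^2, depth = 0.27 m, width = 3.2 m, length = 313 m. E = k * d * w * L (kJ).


E = k * d * w * L
  = 32 * 0.27 * 3.2 * 313
  = 8653.82 kJ


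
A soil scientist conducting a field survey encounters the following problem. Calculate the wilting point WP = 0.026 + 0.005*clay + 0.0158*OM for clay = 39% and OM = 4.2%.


WP = 0.026 + 0.005*39 + 0.0158*4.2
   = 0.026 + 0.1950 + 0.0664
   = 0.2874


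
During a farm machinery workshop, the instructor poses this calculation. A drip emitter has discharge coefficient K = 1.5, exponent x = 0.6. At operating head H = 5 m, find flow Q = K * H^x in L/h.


Q = K * H^x
  = 1.5 * 5^0.6
  = 1.5 * 2.6265
  = 3.94 L/h


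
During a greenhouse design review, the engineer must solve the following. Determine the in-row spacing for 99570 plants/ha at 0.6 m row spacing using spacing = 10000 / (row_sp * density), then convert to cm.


spacing = 10000 / (row_sp * density)
        = 10000 / (0.6 * 99570)
        = 10000 / 59742
        = 0.16739 m = 16.74 cm


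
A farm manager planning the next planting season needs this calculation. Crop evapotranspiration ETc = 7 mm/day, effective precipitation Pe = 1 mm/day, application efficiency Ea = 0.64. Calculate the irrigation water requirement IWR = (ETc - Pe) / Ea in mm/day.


IWR = (ETc - Pe) / Ea
    = (7 - 1) / 0.64
    = 6 / 0.64
    = 9.38 mm/day


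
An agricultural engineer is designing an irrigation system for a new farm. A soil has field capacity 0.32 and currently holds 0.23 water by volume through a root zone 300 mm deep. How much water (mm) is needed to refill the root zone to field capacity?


SMD = (FC - theta) * D
    = (0.32 - 0.23) * 300
    = 0.090 * 300
    = 27 mm


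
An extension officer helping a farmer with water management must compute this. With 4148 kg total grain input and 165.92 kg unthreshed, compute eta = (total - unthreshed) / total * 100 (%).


eta = (total - unthreshed) / total * 100
    = (4148 - 165.92) / 4148 * 100
    = 3982.08 / 4148 * 100
    = 96%


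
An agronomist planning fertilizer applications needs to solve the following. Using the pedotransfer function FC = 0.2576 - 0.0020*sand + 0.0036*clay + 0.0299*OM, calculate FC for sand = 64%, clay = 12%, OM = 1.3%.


FC = 0.2576 - 0.0020*64 + 0.0036*12 + 0.0299*1.3
   = 0.2576 - 0.1280 + 0.0432 + 0.0389
   = 0.2117


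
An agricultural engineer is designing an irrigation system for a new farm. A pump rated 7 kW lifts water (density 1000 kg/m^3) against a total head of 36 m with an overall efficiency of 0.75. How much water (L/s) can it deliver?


Q = (P * 1000 * eta) / (rho * g * H)
  = (7 * 1000 * 0.75) / (1000 * 9.81 * 36)
  = 5250 / 353160
  = 0.01487 m^3/s = 14.87 L/s


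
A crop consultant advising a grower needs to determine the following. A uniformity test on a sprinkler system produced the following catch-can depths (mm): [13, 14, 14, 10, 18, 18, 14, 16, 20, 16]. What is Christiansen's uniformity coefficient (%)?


xbar = 153 / 10 = 15.300
sum|xi - xbar| = 23
CU = 100 * (1 - 23 / (10 * 15.300))
   = 100 * (1 - 0.1503)
   = 84.97%


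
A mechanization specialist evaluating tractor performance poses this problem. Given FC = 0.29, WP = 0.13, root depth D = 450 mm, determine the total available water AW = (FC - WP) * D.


AW = (FC - WP) * D
   = (0.29 - 0.13) * 450
   = 0.16 * 450
   = 72 mm


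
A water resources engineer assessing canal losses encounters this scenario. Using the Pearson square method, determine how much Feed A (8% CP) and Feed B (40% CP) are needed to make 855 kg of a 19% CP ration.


parts_A = CP_b - target = 40 - 19 = 21
parts_B = target - CP_a = 19 - 8 = 11
total_parts = 21 + 11 = 32
Feed A = 855 * 21 / 32 = 561.09 kg
Feed B = 855 * 11 / 32 = 293.91 kg

561.09 kg


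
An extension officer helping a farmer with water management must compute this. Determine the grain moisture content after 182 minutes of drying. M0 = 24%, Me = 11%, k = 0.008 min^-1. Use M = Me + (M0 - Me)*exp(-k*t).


M = Me + (M0 - Me) * e^(-k*t)
  = 11 + (24 - 11) * e^(-0.008*182)
  = 11 + 13 * e^(-1.456)
  = 11 + 13 * 0.23317
  = 11 + 3.0312
  = 14.03%


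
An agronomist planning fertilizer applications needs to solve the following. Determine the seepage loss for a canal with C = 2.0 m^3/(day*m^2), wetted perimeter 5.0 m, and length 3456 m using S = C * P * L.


S = C * P * L
  = 2.0 * 5.0 * 3456
  = 34560 m^3/day


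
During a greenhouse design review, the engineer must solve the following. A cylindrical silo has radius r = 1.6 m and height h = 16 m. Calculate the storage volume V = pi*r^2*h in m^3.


V = pi * r^2 * h
  = pi * 1.6^2 * 16
  = pi * 2.56 * 16
  = 128.68 m^3


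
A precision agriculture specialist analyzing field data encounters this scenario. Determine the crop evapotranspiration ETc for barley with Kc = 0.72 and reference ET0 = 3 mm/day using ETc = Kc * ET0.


ETc = Kc * ET0
    = 0.72 * 3
    = 2.16 mm/day


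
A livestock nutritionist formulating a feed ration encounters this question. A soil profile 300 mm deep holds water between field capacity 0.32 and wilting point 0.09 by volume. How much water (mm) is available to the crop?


AW = (FC - WP) * D
   = (0.32 - 0.09) * 300
   = 0.23 * 300
   = 69 mm


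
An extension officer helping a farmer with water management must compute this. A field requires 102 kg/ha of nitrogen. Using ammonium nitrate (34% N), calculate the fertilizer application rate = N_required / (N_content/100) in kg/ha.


Rate = N_required / (N_content / 100)
     = 102 / (34 / 100)
     = 102 / 0.34
     = 300 kg/ha


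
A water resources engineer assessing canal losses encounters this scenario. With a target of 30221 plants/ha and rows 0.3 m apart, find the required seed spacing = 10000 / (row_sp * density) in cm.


spacing = 10000 / (row_sp * density)
        = 10000 / (0.3 * 30221)
        = 10000 / 9066.30
        = 1.10299 m = 110.30 cm


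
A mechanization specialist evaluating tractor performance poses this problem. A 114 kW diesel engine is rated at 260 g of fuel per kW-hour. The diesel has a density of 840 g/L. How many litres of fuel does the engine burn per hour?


FC = P * BSFC / rho_fuel
   = 114 * 260 / 840
   = 29640 / 840
   = 35.29 L/h


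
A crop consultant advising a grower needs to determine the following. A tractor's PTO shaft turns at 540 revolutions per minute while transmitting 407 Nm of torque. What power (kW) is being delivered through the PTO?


P = 2*pi*n*T / 60000
  = 2*pi * 540 * 407 / 60000
  = 1380918.47 / 60000
  = 23.02 kW


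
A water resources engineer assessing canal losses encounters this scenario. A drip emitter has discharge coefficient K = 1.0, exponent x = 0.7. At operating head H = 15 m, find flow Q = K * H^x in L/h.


Q = K * H^x
  = 1.0 * 15^0.7
  = 1.0 * 6.6568
  = 6.66 L/h


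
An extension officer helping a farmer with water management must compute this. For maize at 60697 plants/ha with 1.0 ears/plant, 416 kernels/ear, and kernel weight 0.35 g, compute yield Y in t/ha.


Y = density * ears * kernels * kw
  = 60697 * 1.0 * 416 * 0.35 g/ha
  = 8837483.20 g/ha
  = 8837.48 kg/ha = 8.84 t/ha


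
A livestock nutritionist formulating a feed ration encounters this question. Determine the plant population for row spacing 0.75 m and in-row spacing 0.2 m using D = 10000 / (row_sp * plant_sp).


D = 10000 / (row_sp * plant_sp)
  = 10000 / (0.75 * 0.2)
  = 10000 / 0.1500
  = 66666.67 plants/ha


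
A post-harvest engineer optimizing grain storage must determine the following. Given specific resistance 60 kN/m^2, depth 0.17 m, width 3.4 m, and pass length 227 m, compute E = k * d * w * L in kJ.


E = k * d * w * L
  = 60 * 0.17 * 3.4 * 227
  = 7872.36 kJ


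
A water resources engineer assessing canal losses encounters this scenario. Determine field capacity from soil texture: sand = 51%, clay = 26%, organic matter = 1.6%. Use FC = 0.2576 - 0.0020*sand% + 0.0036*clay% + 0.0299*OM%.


FC = 0.2576 - 0.0020*51 + 0.0036*26 + 0.0299*1.6
   = 0.2576 - 0.1020 + 0.0936 + 0.0478
   = 0.2970


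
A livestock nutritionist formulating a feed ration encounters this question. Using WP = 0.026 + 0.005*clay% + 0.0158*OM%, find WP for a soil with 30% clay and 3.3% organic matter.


WP = 0.026 + 0.005*30 + 0.0158*3.3
   = 0.026 + 0.1500 + 0.0521
   = 0.2281


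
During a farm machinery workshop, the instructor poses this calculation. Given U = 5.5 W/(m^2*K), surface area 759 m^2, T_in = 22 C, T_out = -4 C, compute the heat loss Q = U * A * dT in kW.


dT = 22 - (-4) = 26 K
Q = U * A * dT
  = 5.5 * 759 * 26
  = 108537 W = 108.54 kW


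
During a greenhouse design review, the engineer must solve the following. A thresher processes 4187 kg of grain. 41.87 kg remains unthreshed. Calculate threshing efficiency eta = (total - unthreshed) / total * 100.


eta = (total - unthreshed) / total * 100
    = (4187 - 41.87) / 4187 * 100
    = 4145.13 / 4187 * 100
    = 99%


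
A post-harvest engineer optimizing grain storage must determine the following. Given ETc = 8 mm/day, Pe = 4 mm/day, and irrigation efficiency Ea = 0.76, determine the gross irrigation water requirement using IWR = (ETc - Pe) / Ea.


IWR = (ETc - Pe) / Ea
    = (8 - 4) / 0.76
    = 4 / 0.76
    = 5.26 mm/day


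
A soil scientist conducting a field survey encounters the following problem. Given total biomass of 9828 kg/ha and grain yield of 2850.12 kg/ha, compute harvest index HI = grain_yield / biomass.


HI = grain_yield / biomass
   = 2850.12 / 9828
   = 0.29


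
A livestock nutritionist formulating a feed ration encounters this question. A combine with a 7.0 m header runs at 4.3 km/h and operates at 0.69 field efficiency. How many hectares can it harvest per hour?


C = w * v * eta_f / 10
  = 7.0 * 4.3 * 0.69 / 10
  = 20.77 / 10
  = 2.08 ha/h


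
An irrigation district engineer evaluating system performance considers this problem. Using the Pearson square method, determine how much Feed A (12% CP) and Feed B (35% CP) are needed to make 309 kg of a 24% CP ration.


parts_A = CP_b - target = 35 - 24 = 11
parts_B = target - CP_a = 24 - 12 = 12
total_parts = 11 + 12 = 23
Feed A = 309 * 11 / 23 = 147.78 kg
Feed B = 309 * 12 / 23 = 161.22 kg

147.78 kg


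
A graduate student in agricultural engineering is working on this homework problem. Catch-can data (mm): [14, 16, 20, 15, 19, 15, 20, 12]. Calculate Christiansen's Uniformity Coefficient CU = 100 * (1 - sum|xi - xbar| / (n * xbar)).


xbar = 131 / 8 = 16.375
sum|xi - xbar| = 19.750
CU = 100 * (1 - 19.750 / (8 * 16.375))
   = 100 * (1 - 0.1508)
   = 84.92%


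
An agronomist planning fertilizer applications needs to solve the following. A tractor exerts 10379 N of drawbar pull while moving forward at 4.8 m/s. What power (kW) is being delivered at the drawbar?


P = F * v / 1000
  = 10379 * 4.8 / 1000
  = 49819.20 / 1000
  = 49.82 kW


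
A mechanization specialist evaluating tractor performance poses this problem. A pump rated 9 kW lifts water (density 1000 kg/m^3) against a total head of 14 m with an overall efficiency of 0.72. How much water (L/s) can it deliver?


Q = (P * 1000 * eta) / (rho * g * H)
  = (9 * 1000 * 0.72) / (1000 * 9.81 * 14)
  = 6480 / 137340
  = 0.04718 m^3/s = 47.18 L/s


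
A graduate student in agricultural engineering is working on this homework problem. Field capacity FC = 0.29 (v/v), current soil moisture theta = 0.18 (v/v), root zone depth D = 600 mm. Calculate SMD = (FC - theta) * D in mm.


SMD = (FC - theta) * D
    = (0.29 - 0.18) * 600
    = 0.110 * 600
    = 66 mm


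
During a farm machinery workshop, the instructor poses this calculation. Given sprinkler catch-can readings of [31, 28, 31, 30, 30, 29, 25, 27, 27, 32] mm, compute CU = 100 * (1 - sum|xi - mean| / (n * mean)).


xbar = 290 / 10 = 29
sum|xi - xbar| = 18
CU = 100 * (1 - 18 / (10 * 29))
   = 100 * (1 - 0.0621)
   = 93.79%


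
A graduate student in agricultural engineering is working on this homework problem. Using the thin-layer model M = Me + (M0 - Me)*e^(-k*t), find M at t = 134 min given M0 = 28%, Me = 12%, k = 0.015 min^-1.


M = Me + (M0 - Me) * e^(-k*t)
  = 12 + (28 - 12) * e^(-0.015*134)
  = 12 + 16 * e^(-2.010)
  = 12 + 16 * 0.13399
  = 12 + 2.1438
  = 14.14%


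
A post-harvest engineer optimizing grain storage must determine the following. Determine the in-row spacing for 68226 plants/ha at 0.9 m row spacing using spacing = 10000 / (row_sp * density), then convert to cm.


spacing = 10000 / (row_sp * density)
        = 10000 / (0.9 * 68226)
        = 10000 / 61403.40
        = 0.16286 m = 16.29 cm


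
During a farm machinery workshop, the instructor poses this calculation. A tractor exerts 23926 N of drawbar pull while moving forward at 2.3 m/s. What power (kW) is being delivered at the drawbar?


P = F * v / 1000
  = 23926 * 2.3 / 1000
  = 55029.80 / 1000
  = 55.03 kW


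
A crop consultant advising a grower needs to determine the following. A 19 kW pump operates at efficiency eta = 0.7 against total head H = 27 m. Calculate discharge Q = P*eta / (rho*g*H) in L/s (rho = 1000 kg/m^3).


Q = (P * 1000 * eta) / (rho * g * H)
  = (19 * 1000 * 0.7) / (1000 * 9.81 * 27)
  = 13300 / 264870
  = 0.05021 m^3/s = 50.21 L/s


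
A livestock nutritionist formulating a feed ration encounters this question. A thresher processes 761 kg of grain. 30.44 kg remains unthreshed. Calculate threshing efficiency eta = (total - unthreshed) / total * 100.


eta = (total - unthreshed) / total * 100
    = (761 - 30.44) / 761 * 100
    = 730.56 / 761 * 100
    = 96%


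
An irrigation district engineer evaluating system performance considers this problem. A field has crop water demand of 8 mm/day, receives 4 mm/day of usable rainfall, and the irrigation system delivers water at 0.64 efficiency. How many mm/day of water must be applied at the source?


IWR = (ETc - Pe) / Ea
    = (8 - 4) / 0.64
    = 4 / 0.64
    = 6.25 mm/day


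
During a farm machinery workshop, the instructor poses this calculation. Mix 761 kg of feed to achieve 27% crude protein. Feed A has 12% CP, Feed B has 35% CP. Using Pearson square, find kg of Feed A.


parts_A = CP_b - target = 35 - 27 = 8
parts_B = target - CP_a = 27 - 12 = 15
total_parts = 8 + 15 = 23
Feed A = 761 * 8 / 23 = 264.70 kg
Feed B = 761 * 15 / 23 = 496.30 kg

264.70 kg


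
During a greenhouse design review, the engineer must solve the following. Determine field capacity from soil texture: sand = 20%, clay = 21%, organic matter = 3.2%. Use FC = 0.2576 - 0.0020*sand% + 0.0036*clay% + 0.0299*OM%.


FC = 0.2576 - 0.0020*20 + 0.0036*21 + 0.0299*3.2
   = 0.2576 - 0.0400 + 0.0756 + 0.0957
   = 0.3889


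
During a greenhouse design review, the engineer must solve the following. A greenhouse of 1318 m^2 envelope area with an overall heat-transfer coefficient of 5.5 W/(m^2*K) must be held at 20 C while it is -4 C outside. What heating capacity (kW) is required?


dT = 20 - (-4) = 24 K
Q = U * A * dT
  = 5.5 * 1318 * 24
  = 173976 W = 173.98 kW


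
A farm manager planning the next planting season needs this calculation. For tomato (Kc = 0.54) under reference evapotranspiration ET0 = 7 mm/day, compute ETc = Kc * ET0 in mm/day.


ETc = Kc * ET0
    = 0.54 * 7
    = 3.78 mm/day


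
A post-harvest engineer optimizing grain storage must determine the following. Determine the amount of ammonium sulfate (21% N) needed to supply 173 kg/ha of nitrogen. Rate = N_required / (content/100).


Rate = N_required / (N_content / 100)
     = 173 / (21 / 100)
     = 173 / 0.21
     = 823.81 kg/ha


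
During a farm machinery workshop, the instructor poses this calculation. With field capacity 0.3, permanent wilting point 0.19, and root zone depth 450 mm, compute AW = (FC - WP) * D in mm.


AW = (FC - WP) * D
   = (0.3 - 0.19) * 450
   = 0.11 * 450
   = 49.50 mm


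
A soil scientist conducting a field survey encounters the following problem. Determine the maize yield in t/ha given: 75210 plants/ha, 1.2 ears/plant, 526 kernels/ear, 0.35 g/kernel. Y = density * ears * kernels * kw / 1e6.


Y = density * ears * kernels * kw
  = 75210 * 1.2 * 526 * 0.35 g/ha
  = 16615393.20 g/ha
  = 16615.39 kg/ha = 16.62 t/ha


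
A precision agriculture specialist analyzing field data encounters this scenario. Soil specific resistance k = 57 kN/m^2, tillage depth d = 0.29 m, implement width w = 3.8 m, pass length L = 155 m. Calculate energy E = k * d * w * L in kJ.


E = k * d * w * L
  = 57 * 0.29 * 3.8 * 155
  = 9736.17 kJ


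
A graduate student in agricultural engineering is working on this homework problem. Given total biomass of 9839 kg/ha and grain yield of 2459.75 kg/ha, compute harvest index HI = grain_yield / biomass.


HI = grain_yield / biomass
   = 2459.75 / 9839
   = 0.25
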